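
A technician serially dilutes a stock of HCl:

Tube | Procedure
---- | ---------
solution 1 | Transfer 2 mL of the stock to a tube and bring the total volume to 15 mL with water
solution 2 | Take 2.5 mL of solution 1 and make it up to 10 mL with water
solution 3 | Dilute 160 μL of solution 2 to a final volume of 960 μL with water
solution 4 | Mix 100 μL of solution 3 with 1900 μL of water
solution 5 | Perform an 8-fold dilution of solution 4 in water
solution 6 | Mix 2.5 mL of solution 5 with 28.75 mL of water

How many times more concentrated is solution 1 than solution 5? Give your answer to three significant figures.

Step 1: 2 mL brought to 15 mL → factor 15/2 = 7.5
Step 2: 2.5 mL brought to 10 mL → factor 10/2.5 = 4
Step 3: 160 μL brought to 960 μL → factor 960/160 = 6
Step 4: 100 μL + 1900 μL = 2000 μL total → factor 2000/100 = 20
Step 5: 8-fold → factor 8
Dilution factor to solution 1 = 7.5; to solution 5 = 28800
[solution 1]/[solution 5] = (factor to solution 5)/(factor to solution 1) = 28800/7.5 = 3.84 × 10^3

3.84 × 10^3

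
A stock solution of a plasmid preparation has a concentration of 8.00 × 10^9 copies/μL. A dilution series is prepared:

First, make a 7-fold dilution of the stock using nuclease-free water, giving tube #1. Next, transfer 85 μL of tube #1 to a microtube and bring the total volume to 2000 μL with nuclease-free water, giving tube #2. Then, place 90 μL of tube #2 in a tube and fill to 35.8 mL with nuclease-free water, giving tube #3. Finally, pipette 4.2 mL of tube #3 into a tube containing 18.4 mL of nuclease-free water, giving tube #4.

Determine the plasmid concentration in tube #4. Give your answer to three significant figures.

2.27 × 10^4 copies/μL

Step 1: 7-fold → factor 7
Step 2: 85 μL brought to 2000 μL → factor 2000/85 = 23.529
Step 3: 90 μL brought to 35.8 mL → factor 35800/90 = 397.78
Step 4: 4.2 mL + 18.4 mL = 22.6 mL total → factor 22.6/4.2 = 5.381
Overall dilution factor = 7 × 23.529 × 397.78 × 5.381 = 3.5254 × 10^5
Final = 8.00 × 10^9 copies/μL / 3.5254 × 10^5 = 2.27 × 10^4 copies/μL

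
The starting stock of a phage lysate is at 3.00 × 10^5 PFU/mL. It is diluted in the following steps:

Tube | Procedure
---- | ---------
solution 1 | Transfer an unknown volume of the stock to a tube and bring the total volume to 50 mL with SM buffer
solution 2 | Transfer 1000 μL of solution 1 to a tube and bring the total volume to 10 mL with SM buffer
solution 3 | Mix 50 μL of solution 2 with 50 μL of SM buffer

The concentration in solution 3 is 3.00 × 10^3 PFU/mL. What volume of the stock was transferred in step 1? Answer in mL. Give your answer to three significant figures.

10.0 mL

Step 1: v brought to 50 mL → factor = 50 mL/v
Step 2: 1000 μL brought to 10 mL → factor 10000/1000 = 10
Step 3: 50 μL + 50 μL = 100 μL total → factor 100/50 = 2
Product of known-step factors = 20
Overall factor = 3.00 × 10^5 PFU/mL / (3.00 × 10^3 PFU/mL) = 100
Step-1 factor = 100 / 20 = 5
v = 50 mL / 5 = 10.0 mL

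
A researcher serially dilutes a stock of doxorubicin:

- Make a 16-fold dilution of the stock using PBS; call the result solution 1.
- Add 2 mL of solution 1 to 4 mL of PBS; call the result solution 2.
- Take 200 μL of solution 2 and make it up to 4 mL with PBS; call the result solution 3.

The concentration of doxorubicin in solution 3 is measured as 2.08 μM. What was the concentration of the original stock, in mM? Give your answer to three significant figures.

2.00 mM

Step 1: 16-fold → factor 16
Step 2: 2 mL + 4 mL = 6 mL total → factor 6/2 = 3
Step 3: 200 μL brought to 4 mL → factor 4000/200 = 20
Overall dilution factor = 16 × 3 × 20 = 960
Stock = 2.08 μM × 960 = 1997 μM = 2.00 mM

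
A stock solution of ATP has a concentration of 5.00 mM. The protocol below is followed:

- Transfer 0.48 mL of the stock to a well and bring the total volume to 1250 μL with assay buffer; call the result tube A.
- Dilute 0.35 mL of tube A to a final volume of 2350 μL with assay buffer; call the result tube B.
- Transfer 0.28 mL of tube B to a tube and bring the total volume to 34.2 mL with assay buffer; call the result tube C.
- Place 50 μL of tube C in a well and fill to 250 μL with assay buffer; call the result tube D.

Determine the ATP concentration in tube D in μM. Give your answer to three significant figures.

Step 1: 0.48 mL brought to 1250 μL → factor 1.25/0.48 = 2.6042
Step 2: 0.35 mL brought to 2350 μL → factor 2.35/0.35 = 6.7143
Step 3: 0.28 mL brought to 34.2 mL → factor 34.2/0.28 = 122.14
Step 4: 50 μL brought to 250 μL → factor 250/50 = 5
Overall dilution factor = 2.6042 × 6.7143 × 122.14 × 5 = 10678
Final = 5.00 mM / 10678 = 0.0004682 mM = 0.468 μM

0.468 μM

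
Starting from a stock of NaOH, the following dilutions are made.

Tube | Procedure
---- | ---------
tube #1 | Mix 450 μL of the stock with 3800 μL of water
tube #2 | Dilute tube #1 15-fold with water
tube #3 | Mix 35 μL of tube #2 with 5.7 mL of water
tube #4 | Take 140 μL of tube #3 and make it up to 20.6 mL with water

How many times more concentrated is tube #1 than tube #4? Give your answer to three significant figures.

Step 1: 450 μL + 3800 μL = 4250 μL total → factor 4250/450 = 9.4444
Step 2: 15-fold → factor 15
Step 3: 35 μL + 5.7 mL = 5735 μL total → factor 5735/35 = 163.86
Step 4: 140 μL brought to 20.6 mL → factor 20600/140 = 147.14
Dilution factor to tube #1 = 9.4444; to tube #4 = 3.4156 × 10^6
[tube #1]/[tube #4] = (factor to tube #4)/(factor to tube #1) = 3.4156 × 10^6/9.4444 = 3.62 × 10^5

3.62 × 10^5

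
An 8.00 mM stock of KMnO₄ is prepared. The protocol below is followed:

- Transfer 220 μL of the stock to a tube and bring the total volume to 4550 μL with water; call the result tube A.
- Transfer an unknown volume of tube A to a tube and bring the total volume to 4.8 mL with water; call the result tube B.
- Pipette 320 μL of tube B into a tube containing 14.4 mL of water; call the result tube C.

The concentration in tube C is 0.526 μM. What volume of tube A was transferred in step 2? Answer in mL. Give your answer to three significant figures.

Step 1: 220 μL brought to 4550 μL → factor 4550/220 = 20.682
Step 2: v brought to 4.8 mL → factor = 4.8 mL/v
Step 3: 320 μL + 14.4 mL = 14720 μL total → factor 14720/320 = 46
Product of known-step factors = 951.36
Overall factor = 8.00 mM / (0.526 μM) = 15209
Step-2 factor = 15209 / 951.36 = 15.987
v = 4.8 mL / 15.987 = 0.300 mL

0.300 mL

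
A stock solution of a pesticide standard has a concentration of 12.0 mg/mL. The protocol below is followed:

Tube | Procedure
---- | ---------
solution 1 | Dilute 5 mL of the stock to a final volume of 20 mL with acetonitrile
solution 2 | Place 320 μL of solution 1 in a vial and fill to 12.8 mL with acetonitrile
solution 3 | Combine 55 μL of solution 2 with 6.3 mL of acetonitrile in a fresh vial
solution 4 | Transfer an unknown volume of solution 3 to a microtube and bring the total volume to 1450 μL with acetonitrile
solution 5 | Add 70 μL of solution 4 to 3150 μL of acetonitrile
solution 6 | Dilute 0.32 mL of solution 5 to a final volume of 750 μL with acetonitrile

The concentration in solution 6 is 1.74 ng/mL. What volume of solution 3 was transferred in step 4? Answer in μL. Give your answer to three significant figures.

419 μL

Step 1: 5 mL brought to 20 mL → factor 20/5 = 4
Step 2: 320 μL brought to 12.8 mL → factor 12800/320 = 40
Step 3: 55 μL + 6.3 mL = 6355 μL total → factor 6355/55 = 115.55
Step 4: v brought to 1450 μL → factor = 1450 μL/v
Step 5: 70 μL + 3150 μL = 3220 μL total → factor 3220/70 = 46
Step 6: 0.32 mL brought to 750 μL → factor 0.75/0.32 = 2.3438
Product of known-step factors = 1.9932 × 10^6
Overall factor = 12.0 mg/mL / (1.74 ng/mL) = 6.8966 × 10^6
Step-4 factor = 6.8966 × 10^6 / 1.9932 × 10^6 = 3.4601
v = 1450 μL / 3.4601 = 419 μL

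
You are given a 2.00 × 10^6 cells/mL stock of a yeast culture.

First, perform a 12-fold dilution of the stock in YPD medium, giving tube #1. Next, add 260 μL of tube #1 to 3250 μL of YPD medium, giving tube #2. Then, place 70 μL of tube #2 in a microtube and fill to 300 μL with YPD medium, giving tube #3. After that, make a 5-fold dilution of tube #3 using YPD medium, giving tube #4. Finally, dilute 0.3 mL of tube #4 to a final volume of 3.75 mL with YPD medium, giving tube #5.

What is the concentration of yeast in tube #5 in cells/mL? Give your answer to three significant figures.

46.1 cells/mL

Step 1: 12-fold → factor 12
Step 2: 260 μL + 3250 μL = 3510 μL total → factor 3510/260 = 13.5
Step 3: 70 μL brought to 300 μL → factor 300/70 = 4.2857
Step 4: 5-fold → factor 5
Step 5: 0.3 mL brought to 3.75 mL → factor 3.75/0.3 = 12.5
Overall dilution factor = 12 × 13.5 × 4.2857 × 5 × 12.5 = 43393
Final = 2.00 × 10^6 cells/mL / 43393 = 46.1 cells/mL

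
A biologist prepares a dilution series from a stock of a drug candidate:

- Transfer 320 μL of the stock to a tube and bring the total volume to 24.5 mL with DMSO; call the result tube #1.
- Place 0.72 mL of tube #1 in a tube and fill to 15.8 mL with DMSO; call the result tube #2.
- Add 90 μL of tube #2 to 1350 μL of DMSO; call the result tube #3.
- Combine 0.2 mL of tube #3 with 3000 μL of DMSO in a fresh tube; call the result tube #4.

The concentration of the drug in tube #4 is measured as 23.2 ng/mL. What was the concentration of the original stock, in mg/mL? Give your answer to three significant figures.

9.98 mg/mL

Step 1: 320 μL brought to 24.5 mL → factor 24500/320 = 76.562
Step 2: 0.72 mL brought to 15.8 mL → factor 15.8/0.72 = 21.944
Step 3: 90 μL + 1350 μL = 1440 μL total → factor 1440/90 = 16
Step 4: 0.2 mL + 3000 μL = 3.2 mL total → factor 3.2/0.2 = 16
Overall dilution factor = 76.562 × 21.944 × 16 × 16 = 4.3011 × 10^5
Stock = 23.2 ng/mL × 4.3011 × 10^5 = 9.979 × 10^6 ng/mL = 9.98 mg/mL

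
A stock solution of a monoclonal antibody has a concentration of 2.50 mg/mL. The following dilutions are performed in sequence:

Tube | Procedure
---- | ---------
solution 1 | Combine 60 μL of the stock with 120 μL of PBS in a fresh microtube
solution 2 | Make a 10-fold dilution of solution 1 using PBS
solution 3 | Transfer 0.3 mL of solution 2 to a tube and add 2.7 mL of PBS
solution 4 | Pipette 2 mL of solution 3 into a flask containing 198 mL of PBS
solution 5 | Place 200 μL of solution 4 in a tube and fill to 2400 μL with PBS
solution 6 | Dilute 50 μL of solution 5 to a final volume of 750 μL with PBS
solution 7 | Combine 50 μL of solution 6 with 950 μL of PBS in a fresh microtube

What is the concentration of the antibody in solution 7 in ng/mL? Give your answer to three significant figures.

0.0231 ng/mL

Step 1: 60 μL + 120 μL = 180 μL total → factor 180/60 = 3
Step 2: 10-fold → factor 10
Step 3: 0.3 mL + 2.7 mL = 3 mL total → factor 3/0.3 = 10
Step 4: 2 mL + 198 mL = 200 mL total → factor 200/2 = 100
Step 5: 200 μL brought to 2400 μL → factor 2400/200 = 12
Step 6: 50 μL brought to 750 μL → factor 750/50 = 15
Step 7: 50 μL + 950 μL = 1000 μL total → factor 1000/50 = 20
Overall dilution factor = 3 × 10 × 10 × 100 × 12 × 15 × 20 = 1.08 × 10^8
Final = 2.50 mg/mL / 1.08 × 10^8 = 2.315 × 10^-8 mg/mL = 0.0231 ng/mL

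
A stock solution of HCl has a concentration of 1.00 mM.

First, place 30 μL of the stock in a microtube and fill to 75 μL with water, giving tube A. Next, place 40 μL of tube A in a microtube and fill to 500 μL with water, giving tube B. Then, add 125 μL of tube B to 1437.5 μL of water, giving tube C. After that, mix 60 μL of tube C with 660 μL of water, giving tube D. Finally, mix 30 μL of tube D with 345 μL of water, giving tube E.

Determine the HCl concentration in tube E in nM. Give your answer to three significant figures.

Step 1: 30 μL brought to 75 μL → factor 75/30 = 2.5
Step 2: 40 μL brought to 500 μL → factor 500/40 = 12.5
Step 3: 125 μL + 1437.5 μL = 1562.5 μL total → factor 1562.5/125 = 12.5
Step 4: 60 μL + 660 μL = 720 μL total → factor 720/60 = 12
Step 5: 30 μL + 345 μL = 375 μL total → factor 375/30 = 12.5
Overall dilution factor = 2.5 × 12.5 × 12.5 × 12 × 12.5 = 58594
Final = 1.00 mM / 58594 = 1.707 × 10^-5 mM = 17.1 nM

17.1 nM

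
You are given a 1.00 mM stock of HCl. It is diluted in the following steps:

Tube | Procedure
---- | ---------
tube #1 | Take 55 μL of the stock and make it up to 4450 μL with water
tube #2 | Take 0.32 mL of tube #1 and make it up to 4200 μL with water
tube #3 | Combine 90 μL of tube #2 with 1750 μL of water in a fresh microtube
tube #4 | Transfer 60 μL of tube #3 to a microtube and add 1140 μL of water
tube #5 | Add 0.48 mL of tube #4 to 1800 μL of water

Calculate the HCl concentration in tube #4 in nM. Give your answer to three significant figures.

2.30 nM

Step 1: 55 μL brought to 4450 μL → factor 4450/55 = 80.909
Step 2: 0.32 mL brought to 4200 μL → factor 4.2/0.32 = 13.125
Step 3: 90 μL + 1750 μL = 1840 μL total → factor 1840/90 = 20.444
Step 4: 60 μL + 1140 μL = 1200 μL total → factor 1200/60 = 20
Dilution factor through tube #4 = 80.909 × 13.125 × 20.444 × 20 = 4.3421 × 10^5
[tube #4] = 1.00 mM / 4.3421 × 10^5 = 2.303 × 10^-6 mM = 2.30 nM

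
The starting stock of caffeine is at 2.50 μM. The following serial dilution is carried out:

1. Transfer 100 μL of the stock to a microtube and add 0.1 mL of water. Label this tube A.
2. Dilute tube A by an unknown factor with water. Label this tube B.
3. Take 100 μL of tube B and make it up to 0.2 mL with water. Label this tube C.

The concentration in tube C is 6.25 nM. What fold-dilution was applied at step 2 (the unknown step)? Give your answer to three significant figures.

Step 1: 100 μL + 0.1 mL = 200 μL total → factor 200/100 = 2
Step 2: unknown factor x
Step 3: 100 μL brought to 0.2 mL → factor 200/100 = 2
Product of known-step factors = 4
Overall factor = 2.50 μM / (6.25 nM) = 400
x = 400 / 4 = 100

100-fold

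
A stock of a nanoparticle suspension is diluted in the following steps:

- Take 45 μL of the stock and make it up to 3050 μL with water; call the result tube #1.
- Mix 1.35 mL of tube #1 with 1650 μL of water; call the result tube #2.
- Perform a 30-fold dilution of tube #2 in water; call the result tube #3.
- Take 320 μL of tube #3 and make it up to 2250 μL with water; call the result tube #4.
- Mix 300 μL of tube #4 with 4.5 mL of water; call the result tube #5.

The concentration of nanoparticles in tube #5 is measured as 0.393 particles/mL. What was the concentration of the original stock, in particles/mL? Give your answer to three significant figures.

2.00 × 10^5 particles/mL

Step 1: 45 μL brought to 3050 μL → factor 3050/45 = 67.778
Step 2: 1.35 mL + 1650 μL = 3 mL total → factor 3/1.35 = 2.2222
Step 3: 30-fold → factor 30
Step 4: 320 μL brought to 2250 μL → factor 2250/320 = 7.0312
Step 5: 300 μL + 4.5 mL = 4800 μL total → factor 4800/300 = 16
Overall dilution factor = 67.778 × 2.2222 × 30 × 7.0312 × 16 = 5.0833 × 10^5
Stock = 0.393 particles/mL × 5.0833 × 10^5 = 2.00 × 10^5 particles/mL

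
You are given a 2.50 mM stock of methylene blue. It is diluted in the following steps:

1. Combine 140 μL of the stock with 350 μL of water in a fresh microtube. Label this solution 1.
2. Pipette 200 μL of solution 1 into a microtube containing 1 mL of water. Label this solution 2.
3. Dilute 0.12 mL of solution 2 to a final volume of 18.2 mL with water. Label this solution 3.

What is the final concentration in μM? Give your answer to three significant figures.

0.785 μM

Step 1: 140 μL + 350 μL = 490 μL total → factor 490/140 = 3.5
Step 2: 200 μL + 1 mL = 1200 μL total → factor 1200/200 = 6
Step 3: 0.12 mL brought to 18.2 mL → factor 18.2/0.12 = 151.67
Overall dilution factor = 3.5 × 6 × 151.67 = 3185
Final = 2.50 mM / 3185 = 0.0007849 mM = 0.785 μM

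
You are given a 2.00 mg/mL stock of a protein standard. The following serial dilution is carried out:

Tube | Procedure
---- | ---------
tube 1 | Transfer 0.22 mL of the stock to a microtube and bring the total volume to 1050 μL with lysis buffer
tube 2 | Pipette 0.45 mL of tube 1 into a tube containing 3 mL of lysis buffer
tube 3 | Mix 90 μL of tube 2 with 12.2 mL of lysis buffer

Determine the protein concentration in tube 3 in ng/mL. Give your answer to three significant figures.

Step 1: 0.22 mL brought to 1050 μL → factor 1.05/0.22 = 4.7727
Step 2: 0.45 mL + 3 mL = 3.45 mL total → factor 3.45/0.45 = 7.6667
Step 3: 90 μL + 12.2 mL = 12290 μL total → factor 12290/90 = 136.56
Overall dilution factor = 4.7727 × 7.6667 × 136.56 = 4996.7
Final = 2.00 mg/mL / 4996.7 = 0.0004003 mg/mL = 400 ng/mL

400 ng/mL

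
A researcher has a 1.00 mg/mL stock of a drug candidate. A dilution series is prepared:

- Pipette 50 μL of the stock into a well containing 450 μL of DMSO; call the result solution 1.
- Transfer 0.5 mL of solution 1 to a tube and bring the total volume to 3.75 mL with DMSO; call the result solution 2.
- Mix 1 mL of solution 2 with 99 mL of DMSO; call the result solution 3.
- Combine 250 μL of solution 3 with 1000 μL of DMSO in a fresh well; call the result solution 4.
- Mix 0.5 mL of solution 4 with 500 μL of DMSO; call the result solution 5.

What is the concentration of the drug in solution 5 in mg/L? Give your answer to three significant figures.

Step 1: 50 μL + 450 μL = 500 μL total → factor 500/50 = 10
Step 2: 0.5 mL brought to 3.75 mL → factor 3.75/0.5 = 7.5
Step 3: 1 mL + 99 mL = 100 mL total → factor 100/1 = 100
Step 4: 250 μL + 1000 μL = 1250 μL total → factor 1250/250 = 5
Step 5: 0.5 mL + 500 μL = 1 mL total → factor 1/0.5 = 2
Overall dilution factor = 10 × 7.5 × 100 × 5 × 2 = 75000
Final = 1.00 mg/mL / 75000 = 1.333 × 10^-5 mg/mL = 0.0133 mg/L

0.0133 mg/L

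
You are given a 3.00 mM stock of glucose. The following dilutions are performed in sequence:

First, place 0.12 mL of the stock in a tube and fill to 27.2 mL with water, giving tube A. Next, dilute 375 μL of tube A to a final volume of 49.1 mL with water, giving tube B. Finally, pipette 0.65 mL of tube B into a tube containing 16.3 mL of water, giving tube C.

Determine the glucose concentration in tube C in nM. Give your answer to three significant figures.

Step 1: 0.12 mL brought to 27.2 mL → factor 27.2/0.12 = 226.67
Step 2: 375 μL brought to 49.1 mL → factor 49100/375 = 130.93
Step 3: 0.65 mL + 16.3 mL = 16.95 mL total → factor 16.95/0.65 = 26.077
Overall dilution factor = 226.67 × 130.93 × 26.077 = 7.7392 × 10^5
Final = 3.00 mM / 7.7392 × 10^5 = 3.876 × 10^-6 mM = 3.88 nM

3.88 nM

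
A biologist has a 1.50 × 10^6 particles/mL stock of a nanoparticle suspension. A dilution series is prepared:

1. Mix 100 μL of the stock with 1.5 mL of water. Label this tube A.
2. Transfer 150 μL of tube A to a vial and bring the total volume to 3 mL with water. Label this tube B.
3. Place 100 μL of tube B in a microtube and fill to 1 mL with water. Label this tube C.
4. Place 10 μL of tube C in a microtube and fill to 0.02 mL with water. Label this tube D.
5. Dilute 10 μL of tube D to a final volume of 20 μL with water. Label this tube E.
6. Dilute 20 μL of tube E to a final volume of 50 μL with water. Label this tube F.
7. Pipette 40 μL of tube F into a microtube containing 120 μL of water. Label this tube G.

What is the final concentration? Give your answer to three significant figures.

Step 1: 100 μL + 1.5 mL = 1600 μL total → factor 1600/100 = 16
Step 2: 150 μL brought to 3 mL → factor 3000/150 = 20
Step 3: 100 μL brought to 1 mL → factor 1000/100 = 10
Step 4: 10 μL brought to 0.02 mL → factor 20/10 = 2
Step 5: 10 μL brought to 20 μL → factor 20/10 = 2
Step 6: 20 μL brought to 50 μL → factor 50/20 = 2.5
Step 7: 40 μL + 120 μL = 160 μL total → factor 160/40 = 4
Overall dilution factor = 16 × 20 × 10 × 2 × 2 × 2.5 × 4 = 1.28 × 10^5
Final = 1.50 × 10^6 particles/mL / 1.28 × 10^5 = 11.7 particles/mL

11.7 particles/mL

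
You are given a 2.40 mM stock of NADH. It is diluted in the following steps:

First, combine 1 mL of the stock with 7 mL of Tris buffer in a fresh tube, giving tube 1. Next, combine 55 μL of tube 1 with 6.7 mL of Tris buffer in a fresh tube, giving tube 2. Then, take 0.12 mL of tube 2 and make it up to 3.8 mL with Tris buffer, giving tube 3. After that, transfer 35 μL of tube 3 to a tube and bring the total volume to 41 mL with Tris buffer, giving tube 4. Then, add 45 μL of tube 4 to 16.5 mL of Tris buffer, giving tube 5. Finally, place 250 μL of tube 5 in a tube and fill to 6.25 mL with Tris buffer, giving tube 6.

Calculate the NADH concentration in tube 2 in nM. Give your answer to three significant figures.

Step 1: 1 mL + 7 mL = 8 mL total → factor 8/1 = 8
Step 2: 55 μL + 6.7 mL = 6755 μL total → factor 6755/55 = 122.82
Dilution factor through tube 2 = 8 × 122.82 = 982.55
[tube 2] = 2.40 mM / 982.55 = 0.002443 mM = 2.44 × 10^3 nM

2.44 × 10^3 nM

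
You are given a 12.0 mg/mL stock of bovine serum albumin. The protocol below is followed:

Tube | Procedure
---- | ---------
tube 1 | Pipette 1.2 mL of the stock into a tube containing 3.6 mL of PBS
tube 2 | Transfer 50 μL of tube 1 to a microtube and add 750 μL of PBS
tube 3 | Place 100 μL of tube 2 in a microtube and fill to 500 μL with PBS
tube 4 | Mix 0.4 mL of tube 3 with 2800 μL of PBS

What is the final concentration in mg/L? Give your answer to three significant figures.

Step 1: 1.2 mL + 3.6 mL = 4.8 mL total → factor 4.8/1.2 = 4
Step 2: 50 μL + 750 μL = 800 μL total → factor 800/50 = 16
Step 3: 100 μL brought to 500 μL → factor 500/100 = 5
Step 4: 0.4 mL + 2800 μL = 3.2 mL total → factor 3.2/0.4 = 8
Overall dilution factor = 4 × 16 × 5 × 8 = 2560
Final = 12.0 mg/mL / 2560 = 0.004687 mg/mL = 4.69 mg/L

4.69 mg/L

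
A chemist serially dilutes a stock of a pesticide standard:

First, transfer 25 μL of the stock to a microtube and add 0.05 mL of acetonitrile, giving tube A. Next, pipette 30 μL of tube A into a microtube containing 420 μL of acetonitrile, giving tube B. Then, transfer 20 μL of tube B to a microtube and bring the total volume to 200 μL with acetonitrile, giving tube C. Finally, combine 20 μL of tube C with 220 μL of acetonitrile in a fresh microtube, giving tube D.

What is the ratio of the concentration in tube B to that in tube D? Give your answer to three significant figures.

Step 1: 25 μL + 0.05 mL = 75 μL total → factor 75/25 = 3
Step 2: 30 μL + 420 μL = 450 μL total → factor 450/30 = 15
Step 3: 20 μL brought to 200 μL → factor 200/20 = 10
Step 4: 20 μL + 220 μL = 240 μL total → factor 240/20 = 12
Dilution factor to tube B = 45; to tube D = 5400
[tube B]/[tube D] = (factor to tube D)/(factor to tube B) = 5400/45 = 120

120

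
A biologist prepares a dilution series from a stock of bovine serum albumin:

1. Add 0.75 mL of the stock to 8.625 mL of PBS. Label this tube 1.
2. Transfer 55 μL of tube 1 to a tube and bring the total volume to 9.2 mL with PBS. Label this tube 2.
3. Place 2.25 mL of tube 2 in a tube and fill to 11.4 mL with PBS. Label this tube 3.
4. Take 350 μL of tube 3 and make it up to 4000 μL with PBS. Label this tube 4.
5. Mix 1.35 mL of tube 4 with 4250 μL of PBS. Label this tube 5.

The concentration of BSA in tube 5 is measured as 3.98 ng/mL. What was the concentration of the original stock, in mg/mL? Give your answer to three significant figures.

2.00 mg/mL

Step 1: 0.75 mL + 8.625 mL = 9.375 mL total → factor 9.375/0.75 = 12.5
Step 2: 55 μL brought to 9.2 mL → factor 9200/55 = 167.27
Step 3: 2.25 mL brought to 11.4 mL → factor 11.4/2.25 = 5.0667
Step 4: 350 μL brought to 4000 μL → factor 4000/350 = 11.429
Step 5: 1.35 mL + 4250 μL = 5.6 mL total → factor 5.6/1.35 = 4.1481
Overall dilution factor = 12.5 × 167.27 × 5.0667 × 11.429 × 4.1481 = 5.0223 × 10^5
Stock = 3.98 ng/mL × 5.0223 × 10^5 = 1.999 × 10^6 ng/mL = 2.00 mg/mL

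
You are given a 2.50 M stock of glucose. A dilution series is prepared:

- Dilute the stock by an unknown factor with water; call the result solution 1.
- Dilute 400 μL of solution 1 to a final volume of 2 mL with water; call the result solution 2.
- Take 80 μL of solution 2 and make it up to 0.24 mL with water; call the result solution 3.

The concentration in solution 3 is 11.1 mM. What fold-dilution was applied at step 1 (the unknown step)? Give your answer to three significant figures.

Step 1: unknown factor x
Step 2: 400 μL brought to 2 mL → factor 2000/400 = 5
Step 3: 80 μL brought to 0.24 mL → factor 240/80 = 3
Product of known-step factors = 15
Overall factor = 2.50 M / (11.1 mM) = 225.23
x = 225.23 / 15 = 15.0

15.0-fold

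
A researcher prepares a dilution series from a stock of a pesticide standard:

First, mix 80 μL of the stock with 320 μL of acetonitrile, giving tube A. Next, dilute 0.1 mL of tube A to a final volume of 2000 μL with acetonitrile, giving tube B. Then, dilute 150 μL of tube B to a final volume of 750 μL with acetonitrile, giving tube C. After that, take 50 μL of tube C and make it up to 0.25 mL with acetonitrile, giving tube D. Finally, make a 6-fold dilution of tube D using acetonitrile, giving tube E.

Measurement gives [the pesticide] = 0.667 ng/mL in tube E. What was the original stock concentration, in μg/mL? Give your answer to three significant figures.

10.0 μg/mL

Step 1: 80 μL + 320 μL = 400 μL total → factor 400/80 = 5
Step 2: 0.1 mL brought to 2000 μL → factor 2/0.1 = 20
Step 3: 150 μL brought to 750 μL → factor 750/150 = 5
Step 4: 50 μL brought to 0.25 mL → factor 250/50 = 5
Step 5: 6-fold → factor 6
Overall dilution factor = 5 × 20 × 5 × 5 × 6 = 15000
Stock = 0.667 ng/mL × 15000 = 1.000 × 10^4 ng/mL = 10.0 μg/mL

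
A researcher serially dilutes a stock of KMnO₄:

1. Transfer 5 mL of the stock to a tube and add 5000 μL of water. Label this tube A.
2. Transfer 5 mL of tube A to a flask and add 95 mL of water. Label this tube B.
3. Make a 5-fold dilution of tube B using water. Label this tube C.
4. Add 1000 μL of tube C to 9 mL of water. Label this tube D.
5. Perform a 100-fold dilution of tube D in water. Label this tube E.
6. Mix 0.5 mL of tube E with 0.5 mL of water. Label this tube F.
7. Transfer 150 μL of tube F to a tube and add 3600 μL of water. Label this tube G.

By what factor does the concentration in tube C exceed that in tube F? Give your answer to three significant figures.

2.00 × 10^3

Step 1: 5 mL + 5000 μL = 10 mL total → factor 10/5 = 2
Step 2: 5 mL + 95 mL = 100 mL total → factor 100/5 = 20
Step 3: 5-fold → factor 5
Step 4: 1000 μL + 9 mL = 10000 μL total → factor 10000/1000 = 10
Step 5: 100-fold → factor 100
Step 6: 0.5 mL + 0.5 mL = 1 mL total → factor 1/0.5 = 2
Dilution factor to tube C = 200; to tube F = 4 × 10^5
[tube C]/[tube F] = (factor to tube F)/(factor to tube C) = 4 × 10^5/200 = 2.00 × 10^3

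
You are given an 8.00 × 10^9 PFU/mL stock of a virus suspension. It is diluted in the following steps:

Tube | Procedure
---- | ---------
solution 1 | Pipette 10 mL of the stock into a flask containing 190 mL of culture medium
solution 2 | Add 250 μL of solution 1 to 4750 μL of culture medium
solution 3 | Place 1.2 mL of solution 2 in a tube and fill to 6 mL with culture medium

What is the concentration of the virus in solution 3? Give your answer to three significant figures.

4.00 × 10^6 PFU/mL

Step 1: 10 mL + 190 mL = 200 mL total → factor 200/10 = 20
Step 2: 250 μL + 4750 μL = 5000 μL total → factor 5000/250 = 20
Step 3: 1.2 mL brought to 6 mL → factor 6/1.2 = 5
Overall dilution factor = 20 × 20 × 5 = 2000
Final = 8.00 × 10^9 PFU/mL / 2000 = 4.00 × 10^6 PFU/mL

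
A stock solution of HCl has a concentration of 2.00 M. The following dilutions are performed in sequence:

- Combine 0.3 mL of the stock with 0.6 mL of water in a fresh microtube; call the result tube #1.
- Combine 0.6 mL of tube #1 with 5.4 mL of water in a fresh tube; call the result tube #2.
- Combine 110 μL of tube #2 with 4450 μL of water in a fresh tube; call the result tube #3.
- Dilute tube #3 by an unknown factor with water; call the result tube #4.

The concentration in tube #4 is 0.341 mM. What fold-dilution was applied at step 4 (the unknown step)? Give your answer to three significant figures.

Step 1: 0.3 mL + 0.6 mL = 0.9 mL total → factor 0.9/0.3 = 3
Step 2: 0.6 mL + 5.4 mL = 6 mL total → factor 6/0.6 = 10
Step 3: 110 μL + 4450 μL = 4560 μL total → factor 4560/110 = 41.455
Step 4: unknown factor x
Product of known-step factors = 1243.6
Overall factor = 2.00 M / (0.341 mM) = 5865.1
x = 5865.1 / 1243.6 = 4.72

4.72-fold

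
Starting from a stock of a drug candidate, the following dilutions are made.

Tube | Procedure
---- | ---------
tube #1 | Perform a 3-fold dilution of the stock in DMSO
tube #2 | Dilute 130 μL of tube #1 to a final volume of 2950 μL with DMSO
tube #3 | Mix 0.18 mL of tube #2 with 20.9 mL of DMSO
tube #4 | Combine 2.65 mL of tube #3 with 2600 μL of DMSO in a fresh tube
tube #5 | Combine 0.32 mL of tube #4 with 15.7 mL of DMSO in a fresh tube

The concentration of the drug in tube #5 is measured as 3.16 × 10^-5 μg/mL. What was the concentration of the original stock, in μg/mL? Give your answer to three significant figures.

Step 1: 3-fold → factor 3
Step 2: 130 μL brought to 2950 μL → factor 2950/130 = 22.692
Step 3: 0.18 mL + 20.9 mL = 21.08 mL total → factor 21.08/0.18 = 117.11
Step 4: 2.65 mL + 2600 μL = 5.25 mL total → factor 5.25/2.65 = 1.9811
Step 5: 0.32 mL + 15.7 mL = 16.02 mL total → factor 16.02/0.32 = 50.062
Overall dilution factor = 3 × 22.692 × 117.11 × 1.9811 × 50.062 = 7.9072 × 10^5
Stock = 3.16 × 10^-5 μg/mL × 7.9072 × 10^5 = 25.0 μg/mL

25.0 μg/mL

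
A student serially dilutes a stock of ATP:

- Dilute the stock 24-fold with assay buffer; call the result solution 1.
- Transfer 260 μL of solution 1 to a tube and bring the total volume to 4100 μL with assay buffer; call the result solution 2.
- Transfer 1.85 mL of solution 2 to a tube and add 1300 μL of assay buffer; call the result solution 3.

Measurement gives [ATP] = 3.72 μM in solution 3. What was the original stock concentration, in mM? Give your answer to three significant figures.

Step 1: 24-fold → factor 24
Step 2: 260 μL brought to 4100 μL → factor 4100/260 = 15.769
Step 3: 1.85 mL + 1300 μL = 3.15 mL total → factor 3.15/1.85 = 1.7027
Overall dilution factor = 24 × 15.769 × 1.7027 = 644.41
Stock = 3.72 μM × 644.41 = 2397 μM = 2.40 mM

2.40 mM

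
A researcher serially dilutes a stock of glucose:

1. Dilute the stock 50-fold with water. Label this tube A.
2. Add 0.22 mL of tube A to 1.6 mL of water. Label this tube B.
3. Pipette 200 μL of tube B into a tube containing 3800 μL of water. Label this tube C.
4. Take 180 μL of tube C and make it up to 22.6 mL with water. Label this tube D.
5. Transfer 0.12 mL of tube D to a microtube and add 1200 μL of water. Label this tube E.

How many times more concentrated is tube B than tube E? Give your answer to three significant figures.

Step 1: 50-fold → factor 50
Step 2: 0.22 mL + 1.6 mL = 1.82 mL total → factor 1.82/0.22 = 8.2727
Step 3: 200 μL + 3800 μL = 4000 μL total → factor 4000/200 = 20
Step 4: 180 μL brought to 22.6 mL → factor 22600/180 = 125.56
Step 5: 0.12 mL + 1200 μL = 1.32 mL total → factor 1.32/0.12 = 11
Dilution factor to tube B = 413.64; to tube E = 1.1426 × 10^7
[tube B]/[tube E] = (factor to tube E)/(factor to tube B) = 1.1426 × 10^7/413.64 = 2.76 × 10^4

2.76 × 10^4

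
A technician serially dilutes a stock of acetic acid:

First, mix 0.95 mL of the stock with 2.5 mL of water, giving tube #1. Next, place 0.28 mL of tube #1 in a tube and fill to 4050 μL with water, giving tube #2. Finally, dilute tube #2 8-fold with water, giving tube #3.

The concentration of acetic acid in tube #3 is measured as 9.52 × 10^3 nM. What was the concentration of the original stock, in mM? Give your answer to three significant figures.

Step 1: 0.95 mL + 2.5 mL = 3.45 mL total → factor 3.45/0.95 = 3.6316
Step 2: 0.28 mL brought to 4050 μL → factor 4.05/0.28 = 14.464
Step 3: 8-fold → factor 8
Overall dilution factor = 3.6316 × 14.464 × 8 = 420.23
Stock = 9.52 × 10^3 nM × 420.23 = 4.001 × 10^6 nM = 4.00 mM

4.00 mM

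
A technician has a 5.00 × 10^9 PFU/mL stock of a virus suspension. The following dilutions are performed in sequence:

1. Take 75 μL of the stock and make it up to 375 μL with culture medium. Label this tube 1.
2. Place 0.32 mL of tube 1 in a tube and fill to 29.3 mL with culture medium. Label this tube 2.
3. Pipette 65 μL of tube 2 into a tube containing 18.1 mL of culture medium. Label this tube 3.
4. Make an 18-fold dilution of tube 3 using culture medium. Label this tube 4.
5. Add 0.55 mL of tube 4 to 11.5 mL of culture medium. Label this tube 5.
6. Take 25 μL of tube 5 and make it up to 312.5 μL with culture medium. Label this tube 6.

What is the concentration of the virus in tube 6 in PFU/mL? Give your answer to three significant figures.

7.93 PFU/mL

Step 1: 75 μL brought to 375 μL → factor 375/75 = 5
Step 2: 0.32 mL brought to 29.3 mL → factor 29.3/0.32 = 91.562
Step 3: 65 μL + 18.1 mL = 18165 μL total → factor 18165/65 = 279.46
Step 4: 18-fold → factor 18
Step 5: 0.55 mL + 11.5 mL = 12.05 mL total → factor 12.05/0.55 = 21.909
Step 6: 25 μL brought to 312.5 μL → factor 312.5/25 = 12.5
Overall dilution factor = 5 × 91.562 × 279.46 × 18 × 21.909 × 12.5 = 6.3069 × 10^8
Final = 5.00 × 10^9 PFU/mL / 6.3069 × 10^8 = 7.93 PFU/mL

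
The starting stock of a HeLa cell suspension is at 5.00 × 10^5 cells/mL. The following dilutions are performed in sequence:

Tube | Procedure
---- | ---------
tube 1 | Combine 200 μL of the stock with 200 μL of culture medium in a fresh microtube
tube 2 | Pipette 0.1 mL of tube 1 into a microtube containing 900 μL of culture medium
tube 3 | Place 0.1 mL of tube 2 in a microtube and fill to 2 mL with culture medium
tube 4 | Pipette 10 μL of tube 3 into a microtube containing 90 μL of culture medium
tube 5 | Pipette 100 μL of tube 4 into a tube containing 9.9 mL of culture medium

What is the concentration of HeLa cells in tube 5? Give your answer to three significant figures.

1.25 cells/mL

Step 1: 200 μL + 200 μL = 400 μL total → factor 400/200 = 2
Step 2: 0.1 mL + 900 μL = 1 mL total → factor 1/0.1 = 10
Step 3: 0.1 mL brought to 2 mL → factor 2/0.1 = 20
Step 4: 10 μL + 90 μL = 100 μL total → factor 100/10 = 10
Step 5: 100 μL + 9.9 mL = 10000 μL total → factor 10000/100 = 100
Overall dilution factor = 2 × 10 × 20 × 10 × 100 = 4 × 10^5
Final = 5.00 × 10^5 cells/mL / 4 × 10^5 = 1.25 cells/mL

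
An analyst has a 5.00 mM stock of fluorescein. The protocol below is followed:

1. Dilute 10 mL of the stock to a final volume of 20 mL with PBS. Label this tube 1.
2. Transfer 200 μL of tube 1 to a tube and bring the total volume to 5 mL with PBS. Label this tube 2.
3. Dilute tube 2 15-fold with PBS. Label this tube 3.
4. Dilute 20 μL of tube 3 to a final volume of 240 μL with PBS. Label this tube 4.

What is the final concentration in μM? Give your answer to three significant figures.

Step 1: 10 mL brought to 20 mL → factor 20/10 = 2
Step 2: 200 μL brought to 5 mL → factor 5000/200 = 25
Step 3: 15-fold → factor 15
Step 4: 20 μL brought to 240 μL → factor 240/20 = 12
Overall dilution factor = 2 × 25 × 15 × 12 = 9000
Final = 5.00 mM / 9000 = 0.0005556 mM = 0.556 μM

0.556 μM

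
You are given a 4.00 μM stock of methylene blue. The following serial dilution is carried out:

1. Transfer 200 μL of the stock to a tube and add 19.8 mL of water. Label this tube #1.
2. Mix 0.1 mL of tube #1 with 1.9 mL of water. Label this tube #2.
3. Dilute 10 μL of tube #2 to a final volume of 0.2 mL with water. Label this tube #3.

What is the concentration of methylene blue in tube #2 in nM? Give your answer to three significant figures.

2.00 nM

Step 1: 200 μL + 19.8 mL = 20000 μL total → factor 20000/200 = 100
Step 2: 0.1 mL + 1.9 mL = 2 mL total → factor 2/0.1 = 20
Dilution factor through tube #2 = 100 × 20 = 2000
[tube #2] = 4.00 μM / 2000 = 0.002000 μM = 2.00 nM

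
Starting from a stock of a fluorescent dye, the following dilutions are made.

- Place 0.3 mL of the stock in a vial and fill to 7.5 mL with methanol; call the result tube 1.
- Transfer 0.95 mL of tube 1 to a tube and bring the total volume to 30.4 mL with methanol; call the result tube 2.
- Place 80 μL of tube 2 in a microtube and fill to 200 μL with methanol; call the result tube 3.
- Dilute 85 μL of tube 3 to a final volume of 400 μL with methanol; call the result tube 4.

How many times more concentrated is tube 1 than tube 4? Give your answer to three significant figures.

Step 1: 0.3 mL brought to 7.5 mL → factor 7.5/0.3 = 25
Step 2: 0.95 mL brought to 30.4 mL → factor 30.4/0.95 = 32
Step 3: 80 μL brought to 200 μL → factor 200/80 = 2.5
Step 4: 85 μL brought to 400 μL → factor 400/85 = 4.7059
Dilution factor to tube 1 = 25; to tube 4 = 9411.8
[tube 1]/[tube 4] = (factor to tube 4)/(factor to tube 1) = 9411.8/25 = 376

376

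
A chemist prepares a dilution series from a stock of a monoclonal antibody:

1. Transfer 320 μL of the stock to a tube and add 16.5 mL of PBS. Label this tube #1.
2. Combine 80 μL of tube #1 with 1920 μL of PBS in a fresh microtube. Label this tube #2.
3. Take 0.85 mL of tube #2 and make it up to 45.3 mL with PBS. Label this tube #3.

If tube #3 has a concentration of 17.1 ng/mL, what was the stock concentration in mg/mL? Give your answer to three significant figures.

Step 1: 320 μL + 16.5 mL = 16820 μL total → factor 16820/320 = 52.562
Step 2: 80 μL + 1920 μL = 2000 μL total → factor 2000/80 = 25
Step 3: 0.85 mL brought to 45.3 mL → factor 45.3/0.85 = 53.294
Overall dilution factor = 52.562 × 25 × 53.294 = 70032
Stock = 17.1 ng/mL × 70032 = 1.198 × 10^6 ng/mL = 1.20 mg/mL

1.20 mg/mL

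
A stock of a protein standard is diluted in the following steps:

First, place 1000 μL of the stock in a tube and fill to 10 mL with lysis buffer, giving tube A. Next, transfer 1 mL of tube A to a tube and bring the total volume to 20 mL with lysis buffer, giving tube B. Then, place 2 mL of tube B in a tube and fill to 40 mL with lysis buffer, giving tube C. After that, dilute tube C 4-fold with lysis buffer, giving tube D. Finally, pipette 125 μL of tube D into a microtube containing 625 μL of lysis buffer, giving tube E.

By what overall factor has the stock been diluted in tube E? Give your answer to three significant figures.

9.60 × 10^4

Step 1: 1000 μL brought to 10 mL → factor 10000/1000 = 10
Step 2: 1 mL brought to 20 mL → factor 20/1 = 20
Step 3: 2 mL brought to 40 mL → factor 40/2 = 20
Step 4: 4-fold → factor 4
Step 5: 125 μL + 625 μL = 750 μL total → factor 750/125 = 6
Overall dilution factor = 10 × 20 × 20 × 4 × 6 = 96000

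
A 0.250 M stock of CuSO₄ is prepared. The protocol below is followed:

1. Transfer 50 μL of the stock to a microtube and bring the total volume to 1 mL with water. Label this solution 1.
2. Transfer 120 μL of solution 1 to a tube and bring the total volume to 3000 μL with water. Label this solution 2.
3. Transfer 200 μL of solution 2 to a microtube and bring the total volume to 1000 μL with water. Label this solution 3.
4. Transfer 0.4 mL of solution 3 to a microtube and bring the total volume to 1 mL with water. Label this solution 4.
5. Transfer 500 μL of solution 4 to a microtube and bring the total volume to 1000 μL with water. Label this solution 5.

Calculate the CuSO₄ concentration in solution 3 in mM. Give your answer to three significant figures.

Step 1: 50 μL brought to 1 mL → factor 1000/50 = 20
Step 2: 120 μL brought to 3000 μL → factor 3000/120 = 25
Step 3: 200 μL brought to 1000 μL → factor 1000/200 = 5
Dilution factor through solution 3 = 20 × 25 × 5 = 2500
[solution 3] = 0.250 M / 2500 = 0.0001000 M = 0.100 mM

0.100 mM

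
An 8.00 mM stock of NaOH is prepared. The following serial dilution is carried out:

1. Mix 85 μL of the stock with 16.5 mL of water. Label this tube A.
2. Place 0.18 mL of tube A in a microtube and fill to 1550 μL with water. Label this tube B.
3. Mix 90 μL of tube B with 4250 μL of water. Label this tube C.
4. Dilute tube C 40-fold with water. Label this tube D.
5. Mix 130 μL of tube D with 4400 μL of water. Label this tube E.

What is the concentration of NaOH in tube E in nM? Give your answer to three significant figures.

Step 1: 85 μL + 16.5 mL = 16585 μL total → factor 16585/85 = 195.12
Step 2: 0.18 mL brought to 1550 μL → factor 1.55/0.18 = 8.6111
Step 3: 90 μL + 4250 μL = 4340 μL total → factor 4340/90 = 48.222
Step 4: 40-fold → factor 40
Step 5: 130 μL + 4400 μL = 4530 μL total → factor 4530/130 = 34.846
Overall dilution factor = 195.12 × 8.6111 × 48.222 × 40 × 34.846 = 1.1293 × 10^8
Final = 8.00 mM / 1.1293 × 10^8 = 7.084 × 10^-8 mM = 0.0708 nM

0.0708 nM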